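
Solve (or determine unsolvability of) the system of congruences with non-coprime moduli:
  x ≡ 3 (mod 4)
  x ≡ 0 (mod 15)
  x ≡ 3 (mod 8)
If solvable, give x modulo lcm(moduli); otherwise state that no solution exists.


Moduli 4, 15, 8 are not pairwise coprime, so CRT works modulo lcm(m_i) when all pairwise compatibility conditions hold.
Pairwise compatibility: gcd(m_i, m_j) must divide a_i - a_j for every pair.
Merge one congruence at a time:
  Start: x ≡ 3 (mod 4).
  Combine with x ≡ 0 (mod 15): gcd(4, 15) = 1; 0 - 3 = -3, which IS divisible by 1, so compatible.
    Write x = 3 + 4·t and substitute into x ≡ 0 (mod 15): 4·t ≡ 0 − 3 = -3 (mod 15).
    Reduce coefficients mod 15: 4·t ≡ 12 (mod 15).
    The inverse of 4 mod 15 is 4 (since 4·4 = 16 = 1·15 + 1), so t ≡ 4·12 = 48 ≡ 3 (mod 15).
    Then x = 3 + 4·3 = 15, valid modulo lcm(4, 15) = 60: x ≡ 15 (mod 60).
  Combine with x ≡ 3 (mod 8): gcd(60, 8) = 4; 3 - 15 = -12, which IS divisible by 4, so compatible.
    Write x = 15 + 60·t and substitute into x ≡ 3 (mod 8): 60·t ≡ 3 − 15 = -12 (mod 8).
    Divide the congruence (and modulus) by g = 4: 15·t ≡ -3 (mod 2).
    Reduce coefficients mod 2: 1·t ≡ 1 (mod 2).
    So t ≡ 1 (mod 2).
    Then x = 15 + 60·1 = 75, valid modulo lcm(60, 8) = 120: x ≡ 75 (mod 120).
Verify: 75 mod 4 = 3, 75 mod 15 = 0, 75 mod 8 = 3.

x ≡ 75 (mod 120).


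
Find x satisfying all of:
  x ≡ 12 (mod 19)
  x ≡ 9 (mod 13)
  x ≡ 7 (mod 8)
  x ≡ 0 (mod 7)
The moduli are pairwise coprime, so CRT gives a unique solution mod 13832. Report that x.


Product of moduli M = 19 · 13 · 8 · 7 = 13832.
Merge one congruence at a time:
  Start: x ≡ 12 (mod 19).
  Combine with x ≡ 9 (mod 13); new modulus lcm = 247.
    Write x = 12 + 19·t and substitute into x ≡ 9 (mod 13): 19·t ≡ 9 − 12 = -3 (mod 13).
    Reduce coefficients mod 13: 6·t ≡ 10 (mod 13).
    The inverse of 6 mod 13 is 11 (since 6·11 = 66 = 5·13 + 1), so t ≡ 11·10 = 110 ≡ 6 (mod 13).
    Then x = 12 + 19·6 = 126, valid modulo lcm(19, 13) = 247: x ≡ 126 (mod 247).
  Combine with x ≡ 7 (mod 8); new modulus lcm = 1976.
    Write x = 126 + 247·t and substitute into x ≡ 7 (mod 8): 247·t ≡ 7 − 126 = -119 (mod 8).
    Reduce coefficients mod 8: 7·t ≡ 1 (mod 8).
    The inverse of 7 mod 8 is 7 (since 7·7 = 49 = 6·8 + 1), so t ≡ 7·1 = 7 ≡ 7 (mod 8).
    Then x = 126 + 247·7 = 1855, valid modulo lcm(247, 8) = 1976: x ≡ 1855 (mod 1976).
  Combine with x ≡ 0 (mod 7); new modulus lcm = 13832.
    Write x = 1855 + 1976·t and substitute into x ≡ 0 (mod 7): 1976·t ≡ 0 − 1855 = -1855 (mod 7).
    Reduce coefficients mod 7: 2·t ≡ 0 (mod 7).
    The inverse of 2 mod 7 is 4 (since 2·4 = 8 = 1·7 + 1), so t ≡ 4·0 = 0 ≡ 0 (mod 7).
    Then x = 1855 + 1976·0 = 1855, valid modulo lcm(1976, 7) = 13832: x ≡ 1855 (mod 13832).
Verify against each original: 1855 mod 19 = 12, 1855 mod 13 = 9, 1855 mod 8 = 7, 1855 mod 7 = 0.

x ≡ 1855 (mod 13832).


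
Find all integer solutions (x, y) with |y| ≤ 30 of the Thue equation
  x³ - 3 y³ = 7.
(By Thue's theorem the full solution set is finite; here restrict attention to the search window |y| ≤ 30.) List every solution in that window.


The equation is x³ - 3y³ = 7. For fixed y, x³ = 3·y³ + 7, so a solution requires the RHS to be a perfect cube.
Strategy: iterate y from -30 to 30, compute RHS = 3·y³ + 7, and check whether it is a (positive or negative) perfect cube.
Check small values of y:
  y = 0: RHS = 7 is not a perfect cube.
  y = 1: RHS = 10 is not a perfect cube.
  y = -1: RHS = 4 is not a perfect cube.
  y = 2: RHS = 31 is not a perfect cube.
  y = -2: RHS = -17 is not a perfect cube.
  y = 3: RHS = 88 is not a perfect cube.
  y = -3: RHS = -74 is not a perfect cube.
Continuing the search up to |y| = 30 finds no solutions either.
No (x, y) in the scanned range satisfies the equation.

No integer solutions with |y| ≤ 30.


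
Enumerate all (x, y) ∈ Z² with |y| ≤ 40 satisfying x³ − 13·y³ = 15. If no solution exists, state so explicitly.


The equation is x³ - 13y³ = 15. For fixed y, x³ = 13·y³ + 15, so a solution requires the RHS to be a perfect cube.
Strategy: iterate y from -40 to 40, compute RHS = 13·y³ + 15, and check whether it is a (positive or negative) perfect cube.
Check small values of y:
  y = 0: RHS = 15 is not a perfect cube.
  y = 1: RHS = 28 is not a perfect cube.
  y = -1: RHS = 2 is not a perfect cube.
  y = 2: RHS = 119 is not a perfect cube.
  y = -2: RHS = -89 is not a perfect cube.
  y = 3: RHS = 366 is not a perfect cube.
  y = -3: RHS = -336 is not a perfect cube.
Continuing the search up to |y| = 40 finds no solutions either.
No (x, y) in the scanned range satisfies the equation.

No integer solutions with |y| ≤ 40.


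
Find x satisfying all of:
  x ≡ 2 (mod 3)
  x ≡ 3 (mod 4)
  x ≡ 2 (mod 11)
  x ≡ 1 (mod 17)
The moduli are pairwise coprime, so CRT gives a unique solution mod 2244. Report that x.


Product of moduli M = 3 · 4 · 11 · 17 = 2244.
Merge one congruence at a time:
  Start: x ≡ 2 (mod 3).
  Combine with x ≡ 3 (mod 4); new modulus lcm = 12.
    Write x = 2 + 3·t and substitute into x ≡ 3 (mod 4): 3·t ≡ 3 − 2 = 1 (mod 4).
    The inverse of 3 mod 4 is 3 (since 3·3 = 9 = 2·4 + 1), so t ≡ 3·1 = 3 ≡ 3 (mod 4).
    Then x = 2 + 3·3 = 11, valid modulo lcm(3, 4) = 12: x ≡ 11 (mod 12).
  Combine with x ≡ 2 (mod 11); new modulus lcm = 132.
    Write x = 11 + 12·t and substitute into x ≡ 2 (mod 11): 12·t ≡ 2 − 11 = -9 (mod 11).
    Reduce coefficients mod 11: 1·t ≡ 2 (mod 11).
    So t ≡ 2 (mod 11).
    Then x = 11 + 12·2 = 35, valid modulo lcm(12, 11) = 132: x ≡ 35 (mod 132).
  Combine with x ≡ 1 (mod 17); new modulus lcm = 2244.
    Write x = 35 + 132·t and substitute into x ≡ 1 (mod 17): 132·t ≡ 1 − 35 = -34 (mod 17).
    Reduce coefficients mod 17: 13·t ≡ 0 (mod 17).
    The inverse of 13 mod 17 is 4 (since 13·4 = 52 = 3·17 + 1), so t ≡ 4·0 = 0 ≡ 0 (mod 17).
    Then x = 35 + 132·0 = 35, valid modulo lcm(132, 17) = 2244: x ≡ 35 (mod 2244).
Verify against each original: 35 mod 3 = 2, 35 mod 4 = 3, 35 mod 11 = 2, 35 mod 17 = 1.

x ≡ 35 (mod 2244).


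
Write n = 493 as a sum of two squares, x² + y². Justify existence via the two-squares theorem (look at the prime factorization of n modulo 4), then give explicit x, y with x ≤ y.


Step 1: Factor n = 493 = 17 · 29.
Step 2: Check the mod-4 condition on each prime factor: 17 ≡ 1 (mod 4), exponent 1; 29 ≡ 1 (mod 4), exponent 1.
All primes ≡ 3 (mod 4) appear to even exponent (or don't appear), so by the two-squares theorem n IS expressible as a sum of two squares.
Step 3: Build a representation. Here n = 17 · 29 is a product of primes ≡ 1 (mod 4). Each prime p ≡ 1 (mod 4) is itself a sum of two squares; find a² by testing p − a² for a perfect square:
  17: 17 − 1² = 16 = 4² ⇒ 17 = 1² + 4².
  29: 29 − 1² = 28, 29 − 2² = 25 = 5² ⇒ 29 = 2² + 5².
  Combine using the Brahmagupta–Fibonacci identity (a² + b²)(c² + d²) = (ac − bd)² + (ad + bc)² = (ac + bd)² + (ad − bc)²:
  17 · 29 = 493: from (1² + 4²)(2² + 5²), take (1·2 − 4·5, 1·5 + 4·2) = (2 − 20, 5 + 8) = (-18, 13); dropping signs (only squares matter) gives (18, 13); check 18² + 13² = 324 + 169 = 493 ✓.
Step 4: Order so x ≤ y and verify: 13² + 18² = 169 + 324 = 493 = n. ✓

n = 493 = 13² + 18² (one valid representation with x ≤ y).


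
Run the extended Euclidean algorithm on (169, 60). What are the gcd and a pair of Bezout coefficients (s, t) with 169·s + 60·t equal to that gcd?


Euclidean algorithm on (169, 60) — divide until remainder is 0:
  169 = 2 · 60 + 49
  60 = 1 · 49 + 11
  49 = 4 · 11 + 5
  11 = 2 · 5 + 1
  5 = 5 · 1 + 0
gcd(169, 60) = 1.
Track Bezout coefficients alongside the remainders: start with r₀ = 169 = a·1 + b·0 (s = 1, t = 0) and r₁ = 60 = a·0 + b·1 (s = 0, t = 1); each new remainder r_{k+1} = r_{k-1} − q_k·r_k inherits s_{k+1} = s_{k-1} − q_k·s_k, t_{k+1} = t_{k-1} − q_k·t_k, so r_k = a·s_k + b·t_k at every step:
  q = 2: r = 49, s = 1 − 2·0 = 1, t = 0 − 2·1 = -2  (check: 169·1 + 60·(-2) = 49)
  q = 1: r = 11, s = 0 − 1·1 = -1, t = 1 − 1·(-2) = 3  (check: 169·(-1) + 60·3 = 11)
  q = 4: r = 5, s = 1 − 4·(-1) = 5, t = -2 − 4·3 = -14  (check: 169·5 + 60·(-14) = 5)
  q = 2: r = 1, s = -1 − 2·5 = -11, t = 3 − 2·(-14) = 31  (check: 169·(-11) + 60·31 = 1)
The row with r = 1 (the gcd) gives the Bezout coefficients s = -11, t = 31.
Result: 169 · (-11) + 60 · (31) = 1.

gcd(169, 60) = 1; s = -11, t = 31 (check: 169·(-11) + 60·31 = 1).


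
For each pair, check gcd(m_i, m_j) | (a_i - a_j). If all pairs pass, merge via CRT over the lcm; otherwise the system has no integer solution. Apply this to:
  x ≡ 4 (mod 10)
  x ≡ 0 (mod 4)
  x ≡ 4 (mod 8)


Moduli 10, 4, 8 are not pairwise coprime, so CRT works modulo lcm(m_i) when all pairwise compatibility conditions hold.
Pairwise compatibility: gcd(m_i, m_j) must divide a_i - a_j for every pair.
Merge one congruence at a time:
  Start: x ≡ 4 (mod 10).
  Combine with x ≡ 0 (mod 4): gcd(10, 4) = 2; 0 - 4 = -4, which IS divisible by 2, so compatible.
    Write x = 4 + 10·t and substitute into x ≡ 0 (mod 4): 10·t ≡ 0 − 4 = -4 (mod 4).
    Divide the congruence (and modulus) by g = 2: 5·t ≡ -2 (mod 2).
    Reduce coefficients mod 2: 1·t ≡ 0 (mod 2).
    So t ≡ 0 (mod 2).
    Then x = 4 + 10·0 = 4, valid modulo lcm(10, 4) = 20: x ≡ 4 (mod 20).
  Combine with x ≡ 4 (mod 8): gcd(20, 8) = 4; 4 - 4 = 0, which IS divisible by 4, so compatible.
    Write x = 4 + 20·t and substitute into x ≡ 4 (mod 8): 20·t ≡ 4 − 4 = 0 (mod 8).
    Divide the congruence (and modulus) by g = 4: 5·t ≡ 0 (mod 2).
    Reduce coefficients mod 2: 1·t ≡ 0 (mod 2).
    So t ≡ 0 (mod 2).
    Then x = 4 + 20·0 = 4, valid modulo lcm(20, 8) = 40: x ≡ 4 (mod 40).
Verify: 4 mod 10 = 4, 4 mod 4 = 0, 4 mod 8 = 4.

x ≡ 4 (mod 40).


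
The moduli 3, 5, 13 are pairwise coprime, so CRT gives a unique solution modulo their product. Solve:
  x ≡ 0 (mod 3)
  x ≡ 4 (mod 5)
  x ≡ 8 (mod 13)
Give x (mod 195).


Moduli 3, 5, 13 are pairwise coprime; by CRT there is a unique solution modulo M = 3 · 5 · 13 = 195.
Solve pairwise, accumulating the modulus:
  Start with x ≡ 0 (mod 3).
  Combine with x ≡ 4 (mod 5): since gcd(3, 5) = 1, we get a unique residue mod 15.
    Write x = 0 + 3·t and substitute into x ≡ 4 (mod 5): 3·t ≡ 4 − 0 = 4 (mod 5).
    The inverse of 3 mod 5 is 2 (since 3·2 = 6 = 1·5 + 1), so t ≡ 2·4 = 8 ≡ 3 (mod 5).
    Then x = 0 + 3·3 = 9, valid modulo lcm(3, 5) = 15: x ≡ 9 (mod 15).
  Combine with x ≡ 8 (mod 13): since gcd(15, 13) = 1, we get a unique residue mod 195.
    Write x = 9 + 15·t and substitute into x ≡ 8 (mod 13): 15·t ≡ 8 − 9 = -1 (mod 13).
    Reduce coefficients mod 13: 2·t ≡ 12 (mod 13).
    The inverse of 2 mod 13 is 7 (since 2·7 = 14 = 1·13 + 1), so t ≡ 7·12 = 84 ≡ 6 (mod 13).
    Then x = 9 + 15·6 = 99, valid modulo lcm(15, 13) = 195: x ≡ 99 (mod 195).
Verify: 99 mod 3 = 0 ✓, 99 mod 5 = 4 ✓, 99 mod 13 = 8 ✓.

x ≡ 99 (mod 195).


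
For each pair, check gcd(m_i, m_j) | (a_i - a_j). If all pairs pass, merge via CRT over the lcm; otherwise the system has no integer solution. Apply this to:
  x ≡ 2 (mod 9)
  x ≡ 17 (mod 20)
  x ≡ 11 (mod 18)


Moduli 9, 20, 18 are not pairwise coprime, so CRT works modulo lcm(m_i) when all pairwise compatibility conditions hold.
Pairwise compatibility: gcd(m_i, m_j) must divide a_i - a_j for every pair.
Merge one congruence at a time:
  Start: x ≡ 2 (mod 9).
  Combine with x ≡ 17 (mod 20): gcd(9, 20) = 1; 17 - 2 = 15, which IS divisible by 1, so compatible.
    Write x = 2 + 9·t and substitute into x ≡ 17 (mod 20): 9·t ≡ 17 − 2 = 15 (mod 20).
    The inverse of 9 mod 20 is 9 (since 9·9 = 81 = 4·20 + 1), so t ≡ 9·15 = 135 ≡ 15 (mod 20).
    Then x = 2 + 9·15 = 137, valid modulo lcm(9, 20) = 180: x ≡ 137 (mod 180).
  Combine with x ≡ 11 (mod 18): gcd(180, 18) = 18; 11 - 137 = -126, which IS divisible by 18, so compatible.
    Write x = 137 + 180·t and substitute into x ≡ 11 (mod 18): 180·t ≡ 11 − 137 = -126 (mod 18).
    Divide the congruence (and modulus) by g = 18: 10·t ≡ -7 (mod 1).
    Modulo 1 every t works; take t = 0.
    Then x = 137 + 180·0 = 137, valid modulo lcm(180, 18) = 180: x ≡ 137 (mod 180).
Verify: 137 mod 9 = 2, 137 mod 20 = 17, 137 mod 18 = 11.

x ≡ 137 (mod 180).


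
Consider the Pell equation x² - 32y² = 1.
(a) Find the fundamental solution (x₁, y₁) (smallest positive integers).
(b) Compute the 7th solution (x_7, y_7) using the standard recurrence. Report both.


Step 1: Find the fundamental solution (x₁, y₁) of x² - 32y² = 1.
  Expand √32 as a continued fraction. a₀ = ⌊√32⌋ = 5; iterate m_{k+1} = d_k·a_k − m_k, d_{k+1} = (32 − m_{k+1}²)/d_k, a_{k+1} = ⌊(a₀ + m_{k+1})/d_{k+1}⌋ (starting m₀ = 0, d₀ = 1), with convergents p_k = a_k·p_{k-1} + p_{k-2}, q_k = a_k·q_{k-1} + q_{k-2} (p₋₁ = 1, q₋₁ = 0):
  k = 0: a₀ = 5; p₀/q₀ = 5/1; p₀² − 32·q₀² = 25 − 32 = -7.
  k = 1: m = 5, d = 7, a = ⌊(5 + 5)/7⌋ = 1; p/q = (1·5 + 1)/(1·1 + 0) = 6/1; p² − 32·q² = 36 − 32 = 4.
  k = 2: m = 2, d = 4, a = ⌊(5 + 2)/4⌋ = 1; p/q = (1·6 + 5)/(1·1 + 1) = 11/2; p² − 32·q² = 121 − 128 = -7.
  k = 3: m = 2, d = 7, a = ⌊(5 + 2)/7⌋ = 1; p/q = (1·11 + 6)/(1·2 + 1) = 17/3; p² − 32·q² = 289 − 288 = 1.
  The first convergent with p² − 32·q² = 1 gives the fundamental solution (x₁, y₁) = (17, 3).
Step 2: Apply the recurrence (x_{n+1}, y_{n+1}) = (x₁x_n + 32y₁y_n, x₁y_n + y₁x_n) repeatedly.
  From (x_1, y_1) = (17, 3): x_2 = 17·17 + 32·3·3 = 577; y_2 = 17·3 + 3·17 = 102.
  From (x_2, y_2) = (577, 102): x_3 = 17·577 + 32·3·102 = 19601; y_3 = 17·102 + 3·577 = 3465.
  From (x_3, y_3) = (19601, 3465): x_4 = 17·19601 + 32·3·3465 = 665857; y_4 = 17·3465 + 3·19601 = 117708.
  From (x_4, y_4) = (665857, 117708): x_5 = 17·665857 + 32·3·117708 = 22619537; y_5 = 17·117708 + 3·665857 = 3998607.
  From (x_5, y_5) = (22619537, 3998607): x_6 = 17·22619537 + 32·3·3998607 = 768398401; y_6 = 17·3998607 + 3·22619537 = 135834930.
  From (x_6, y_6) = (768398401, 135834930): x_7 = 17·768398401 + 32·3·135834930 = 26102926097; y_7 = 17·135834930 + 3·768398401 = 4614389013.
Step 3: Verify x_7² - 32·y_7² = 681362750825443653409 - 681362750825443653408 = 1 (should be 1). ✓

(x_1, y_1) = (17, 3); (x_7, y_7) = (26102926097, 4614389013).


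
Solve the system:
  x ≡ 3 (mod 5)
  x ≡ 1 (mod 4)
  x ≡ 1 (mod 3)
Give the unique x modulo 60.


Moduli 5, 4, 3 are pairwise coprime; by CRT there is a unique solution modulo M = 5 · 4 · 3 = 60.
Solve pairwise, accumulating the modulus:
  Start with x ≡ 3 (mod 5).
  Combine with x ≡ 1 (mod 4): since gcd(5, 4) = 1, we get a unique residue mod 20.
    Write x = 3 + 5·t and substitute into x ≡ 1 (mod 4): 5·t ≡ 1 − 3 = -2 (mod 4).
    Reduce coefficients mod 4: 1·t ≡ 2 (mod 4).
    So t ≡ 2 (mod 4).
    Then x = 3 + 5·2 = 13, valid modulo lcm(5, 4) = 20: x ≡ 13 (mod 20).
  Combine with x ≡ 1 (mod 3): since gcd(20, 3) = 1, we get a unique residue mod 60.
    Write x = 13 + 20·t and substitute into x ≡ 1 (mod 3): 20·t ≡ 1 − 13 = -12 (mod 3).
    Reduce coefficients mod 3: 2·t ≡ 0 (mod 3).
    The inverse of 2 mod 3 is 2 (since 2·2 = 4 = 1·3 + 1), so t ≡ 2·0 = 0 ≡ 0 (mod 3).
    Then x = 13 + 20·0 = 13, valid modulo lcm(20, 3) = 60: x ≡ 13 (mod 60).
Verify: 13 mod 5 = 3 ✓, 13 mod 4 = 1 ✓, 13 mod 3 = 1 ✓.

x ≡ 13 (mod 60).


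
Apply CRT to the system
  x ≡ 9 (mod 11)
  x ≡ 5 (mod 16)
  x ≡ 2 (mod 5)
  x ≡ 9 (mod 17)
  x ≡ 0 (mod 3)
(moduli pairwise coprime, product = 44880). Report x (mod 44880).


Product of moduli M = 11 · 16 · 5 · 17 · 3 = 44880.
Merge one congruence at a time:
  Start: x ≡ 9 (mod 11).
  Combine with x ≡ 5 (mod 16); new modulus lcm = 176.
    Write x = 9 + 11·t and substitute into x ≡ 5 (mod 16): 11·t ≡ 5 − 9 = -4 (mod 16).
    Reduce coefficients mod 16: 11·t ≡ 12 (mod 16).
    The inverse of 11 mod 16 is 3 (since 11·3 = 33 = 2·16 + 1), so t ≡ 3·12 = 36 ≡ 4 (mod 16).
    Then x = 9 + 11·4 = 53, valid modulo lcm(11, 16) = 176: x ≡ 53 (mod 176).
  Combine with x ≡ 2 (mod 5); new modulus lcm = 880.
    Write x = 53 + 176·t and substitute into x ≡ 2 (mod 5): 176·t ≡ 2 − 53 = -51 (mod 5).
    Reduce coefficients mod 5: 1·t ≡ 4 (mod 5).
    So t ≡ 4 (mod 5).
    Then x = 53 + 176·4 = 757, valid modulo lcm(176, 5) = 880: x ≡ 757 (mod 880).
  Combine with x ≡ 9 (mod 17); new modulus lcm = 14960.
    Write x = 757 + 880·t and substitute into x ≡ 9 (mod 17): 880·t ≡ 9 − 757 = -748 (mod 17).
    Reduce coefficients mod 17: 13·t ≡ 0 (mod 17).
    The inverse of 13 mod 17 is 4 (since 13·4 = 52 = 3·17 + 1), so t ≡ 4·0 = 0 ≡ 0 (mod 17).
    Then x = 757 + 880·0 = 757, valid modulo lcm(880, 17) = 14960: x ≡ 757 (mod 14960).
  Combine with x ≡ 0 (mod 3); new modulus lcm = 44880.
    Write x = 757 + 14960·t and substitute into x ≡ 0 (mod 3): 14960·t ≡ 0 − 757 = -757 (mod 3).
    Reduce coefficients mod 3: 2·t ≡ 2 (mod 3).
    The inverse of 2 mod 3 is 2 (since 2·2 = 4 = 1·3 + 1), so t ≡ 2·2 = 4 ≡ 1 (mod 3).
    Then x = 757 + 14960·1 = 15717, valid modulo lcm(14960, 3) = 44880: x ≡ 15717 (mod 44880).
Verify against each original: 15717 mod 11 = 9, 15717 mod 16 = 5, 15717 mod 5 = 2, 15717 mod 17 = 9, 15717 mod 3 = 0.

x ≡ 15717 (mod 44880).


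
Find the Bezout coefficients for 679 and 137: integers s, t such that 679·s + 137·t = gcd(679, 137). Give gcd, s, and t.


Euclidean algorithm on (679, 137) — divide until remainder is 0:
  679 = 4 · 137 + 131
  137 = 1 · 131 + 6
  131 = 21 · 6 + 5
  6 = 1 · 5 + 1
  5 = 5 · 1 + 0
gcd(679, 137) = 1.
Track Bezout coefficients alongside the remainders: start with r₀ = 679 = a·1 + b·0 (s = 1, t = 0) and r₁ = 137 = a·0 + b·1 (s = 0, t = 1); each new remainder r_{k+1} = r_{k-1} − q_k·r_k inherits s_{k+1} = s_{k-1} − q_k·s_k, t_{k+1} = t_{k-1} − q_k·t_k, so r_k = a·s_k + b·t_k at every step:
  q = 4: r = 131, s = 1 − 4·0 = 1, t = 0 − 4·1 = -4  (check: 679·1 + 137·(-4) = 131)
  q = 1: r = 6, s = 0 − 1·1 = -1, t = 1 − 1·(-4) = 5  (check: 679·(-1) + 137·5 = 6)
  q = 21: r = 5, s = 1 − 21·(-1) = 22, t = -4 − 21·5 = -109  (check: 679·22 + 137·(-109) = 5)
  q = 1: r = 1, s = -1 − 1·22 = -23, t = 5 − 1·(-109) = 114  (check: 679·(-23) + 137·114 = 1)
The row with r = 1 (the gcd) gives the Bezout coefficients s = -23, t = 114.
Result: 679 · (-23) + 137 · (114) = 1.

gcd(679, 137) = 1; s = -23, t = 114 (check: 679·(-23) + 137·114 = 1).


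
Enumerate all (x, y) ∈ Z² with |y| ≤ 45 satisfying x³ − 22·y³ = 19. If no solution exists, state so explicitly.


The equation is x³ - 22y³ = 19. For fixed y, x³ = 22·y³ + 19, so a solution requires the RHS to be a perfect cube.
Strategy: iterate y from -45 to 45, compute RHS = 22·y³ + 19, and check whether it is a (positive or negative) perfect cube.
Check small values of y:
  y = 0: RHS = 19 is not a perfect cube.
  y = 1: RHS = 41 is not a perfect cube.
  y = -1: RHS = -3 is not a perfect cube.
  y = 2: RHS = 195 is not a perfect cube.
  y = -2: RHS = -157 is not a perfect cube.
  y = 3: RHS = 613 is not a perfect cube.
  y = -3: RHS = -575 is not a perfect cube.
Continuing the search up to |y| = 45 finds no solutions either.
No (x, y) in the scanned range satisfies the equation.

No integer solutions with |y| ≤ 45.


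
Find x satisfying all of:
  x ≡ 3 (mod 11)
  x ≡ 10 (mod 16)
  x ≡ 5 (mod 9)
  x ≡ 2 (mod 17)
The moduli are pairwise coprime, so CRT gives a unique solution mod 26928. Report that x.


Product of moduli M = 11 · 16 · 9 · 17 = 26928.
Merge one congruence at a time:
  Start: x ≡ 3 (mod 11).
  Combine with x ≡ 10 (mod 16); new modulus lcm = 176.
    Write x = 3 + 11·t and substitute into x ≡ 10 (mod 16): 11·t ≡ 10 − 3 = 7 (mod 16).
    The inverse of 11 mod 16 is 3 (since 11·3 = 33 = 2·16 + 1), so t ≡ 3·7 = 21 ≡ 5 (mod 16).
    Then x = 3 + 11·5 = 58, valid modulo lcm(11, 16) = 176: x ≡ 58 (mod 176).
  Combine with x ≡ 5 (mod 9); new modulus lcm = 1584.
    Write x = 58 + 176·t and substitute into x ≡ 5 (mod 9): 176·t ≡ 5 − 58 = -53 (mod 9).
    Reduce coefficients mod 9: 5·t ≡ 1 (mod 9).
    The inverse of 5 mod 9 is 2 (since 5·2 = 10 = 1·9 + 1), so t ≡ 2·1 = 2 ≡ 2 (mod 9).
    Then x = 58 + 176·2 = 410, valid modulo lcm(176, 9) = 1584: x ≡ 410 (mod 1584).
  Combine with x ≡ 2 (mod 17); new modulus lcm = 26928.
    Write x = 410 + 1584·t and substitute into x ≡ 2 (mod 17): 1584·t ≡ 2 − 410 = -408 (mod 17).
    Reduce coefficients mod 17: 3·t ≡ 0 (mod 17).
    The inverse of 3 mod 17 is 6 (since 3·6 = 18 = 1·17 + 1), so t ≡ 6·0 = 0 ≡ 0 (mod 17).
    Then x = 410 + 1584·0 = 410, valid modulo lcm(1584, 17) = 26928: x ≡ 410 (mod 26928).
Verify against each original: 410 mod 11 = 3, 410 mod 16 = 10, 410 mod 9 = 5, 410 mod 17 = 2.

x ≡ 410 (mod 26928).


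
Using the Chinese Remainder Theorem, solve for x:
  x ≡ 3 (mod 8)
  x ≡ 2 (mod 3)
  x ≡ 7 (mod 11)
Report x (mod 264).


Moduli 8, 3, 11 are pairwise coprime; by CRT there is a unique solution modulo M = 8 · 3 · 11 = 264.
Solve pairwise, accumulating the modulus:
  Start with x ≡ 3 (mod 8).
  Combine with x ≡ 2 (mod 3): since gcd(8, 3) = 1, we get a unique residue mod 24.
    Write x = 3 + 8·t and substitute into x ≡ 2 (mod 3): 8·t ≡ 2 − 3 = -1 (mod 3).
    Reduce coefficients mod 3: 2·t ≡ 2 (mod 3).
    The inverse of 2 mod 3 is 2 (since 2·2 = 4 = 1·3 + 1), so t ≡ 2·2 = 4 ≡ 1 (mod 3).
    Then x = 3 + 8·1 = 11, valid modulo lcm(8, 3) = 24: x ≡ 11 (mod 24).
  Combine with x ≡ 7 (mod 11): since gcd(24, 11) = 1, we get a unique residue mod 264.
    Write x = 11 + 24·t and substitute into x ≡ 7 (mod 11): 24·t ≡ 7 − 11 = -4 (mod 11).
    Reduce coefficients mod 11: 2·t ≡ 7 (mod 11).
    The inverse of 2 mod 11 is 6 (since 2·6 = 12 = 1·11 + 1), so t ≡ 6·7 = 42 ≡ 9 (mod 11).
    Then x = 11 + 24·9 = 227, valid modulo lcm(24, 11) = 264: x ≡ 227 (mod 264).
Verify: 227 mod 8 = 3 ✓, 227 mod 3 = 2 ✓, 227 mod 11 = 7 ✓.

x ≡ 227 (mod 264).


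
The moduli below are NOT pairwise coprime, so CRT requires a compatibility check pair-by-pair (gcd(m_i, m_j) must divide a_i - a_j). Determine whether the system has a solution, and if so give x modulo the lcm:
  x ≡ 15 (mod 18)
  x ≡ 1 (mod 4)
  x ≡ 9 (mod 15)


Moduli 18, 4, 15 are not pairwise coprime, so CRT works modulo lcm(m_i) when all pairwise compatibility conditions hold.
Pairwise compatibility: gcd(m_i, m_j) must divide a_i - a_j for every pair.
Merge one congruence at a time:
  Start: x ≡ 15 (mod 18).
  Combine with x ≡ 1 (mod 4): gcd(18, 4) = 2; 1 - 15 = -14, which IS divisible by 2, so compatible.
    Write x = 15 + 18·t and substitute into x ≡ 1 (mod 4): 18·t ≡ 1 − 15 = -14 (mod 4).
    Divide the congruence (and modulus) by g = 2: 9·t ≡ -7 (mod 2).
    Reduce coefficients mod 2: 1·t ≡ 1 (mod 2).
    So t ≡ 1 (mod 2).
    Then x = 15 + 18·1 = 33, valid modulo lcm(18, 4) = 36: x ≡ 33 (mod 36).
  Combine with x ≡ 9 (mod 15): gcd(36, 15) = 3; 9 - 33 = -24, which IS divisible by 3, so compatible.
    Write x = 33 + 36·t and substitute into x ≡ 9 (mod 15): 36·t ≡ 9 − 33 = -24 (mod 15).
    Divide the congruence (and modulus) by g = 3: 12·t ≡ -8 (mod 5).
    Reduce coefficients mod 5: 2·t ≡ 2 (mod 5).
    The inverse of 2 mod 5 is 3 (since 2·3 = 6 = 1·5 + 1), so t ≡ 3·2 = 6 ≡ 1 (mod 5).
    Then x = 33 + 36·1 = 69, valid modulo lcm(36, 15) = 180: x ≡ 69 (mod 180).
Verify: 69 mod 18 = 15, 69 mod 4 = 1, 69 mod 15 = 9.

x ≡ 69 (mod 180).


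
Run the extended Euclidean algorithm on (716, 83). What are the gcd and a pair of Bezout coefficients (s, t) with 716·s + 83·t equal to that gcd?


Euclidean algorithm on (716, 83) — divide until remainder is 0:
  716 = 8 · 83 + 52
  83 = 1 · 52 + 31
  52 = 1 · 31 + 21
  31 = 1 · 21 + 10
  21 = 2 · 10 + 1
  10 = 10 · 1 + 0
gcd(716, 83) = 1.
Track Bezout coefficients alongside the remainders: start with r₀ = 716 = a·1 + b·0 (s = 1, t = 0) and r₁ = 83 = a·0 + b·1 (s = 0, t = 1); each new remainder r_{k+1} = r_{k-1} − q_k·r_k inherits s_{k+1} = s_{k-1} − q_k·s_k, t_{k+1} = t_{k-1} − q_k·t_k, so r_k = a·s_k + b·t_k at every step:
  q = 8: r = 52, s = 1 − 8·0 = 1, t = 0 − 8·1 = -8  (check: 716·1 + 83·(-8) = 52)
  q = 1: r = 31, s = 0 − 1·1 = -1, t = 1 − 1·(-8) = 9  (check: 716·(-1) + 83·9 = 31)
  q = 1: r = 21, s = 1 − 1·(-1) = 2, t = -8 − 1·9 = -17  (check: 716·2 + 83·(-17) = 21)
  q = 1: r = 10, s = -1 − 1·2 = -3, t = 9 − 1·(-17) = 26  (check: 716·(-3) + 83·26 = 10)
  q = 2: r = 1, s = 2 − 2·(-3) = 8, t = -17 − 2·26 = -69  (check: 716·8 + 83·(-69) = 1)
The row with r = 1 (the gcd) gives the Bezout coefficients s = 8, t = -69.
Result: 716 · (8) + 83 · (-69) = 1.

gcd(716, 83) = 1; s = 8, t = -69 (check: 716·8 + 83·(-69) = 1).


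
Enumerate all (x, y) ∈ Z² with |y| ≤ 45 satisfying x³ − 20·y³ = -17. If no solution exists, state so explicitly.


The equation is x³ - 20y³ = -17. For fixed y, x³ = 20·y³ − 17, so a solution requires the RHS to be a perfect cube.
Strategy: iterate y from -45 to 45, compute RHS = 20·y³ − 17, and check whether it is a (positive or negative) perfect cube.
Check small values of y:
  y = 0: RHS = -17 is not a perfect cube.
  y = 1: RHS = 3 is not a perfect cube.
  y = -1: RHS = -37 is not a perfect cube.
  y = 2: RHS = 143 is not a perfect cube.
  y = -2: RHS = -177 is not a perfect cube.
  y = 3: RHS = 523 is not a perfect cube.
  y = -3: RHS = -557 is not a perfect cube.
Continuing the search up to |y| = 45 finds no solutions either.
No (x, y) in the scanned range satisfies the equation.

No integer solutions with |y| ≤ 45.


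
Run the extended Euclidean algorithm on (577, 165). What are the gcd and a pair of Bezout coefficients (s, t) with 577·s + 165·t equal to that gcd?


Euclidean algorithm on (577, 165) — divide until remainder is 0:
  577 = 3 · 165 + 82
  165 = 2 · 82 + 1
  82 = 82 · 1 + 0
gcd(577, 165) = 1.
Track Bezout coefficients alongside the remainders: start with r₀ = 577 = a·1 + b·0 (s = 1, t = 0) and r₁ = 165 = a·0 + b·1 (s = 0, t = 1); each new remainder r_{k+1} = r_{k-1} − q_k·r_k inherits s_{k+1} = s_{k-1} − q_k·s_k, t_{k+1} = t_{k-1} − q_k·t_k, so r_k = a·s_k + b·t_k at every step:
  q = 3: r = 82, s = 1 − 3·0 = 1, t = 0 − 3·1 = -3  (check: 577·1 + 165·(-3) = 82)
  q = 2: r = 1, s = 0 − 2·1 = -2, t = 1 − 2·(-3) = 7  (check: 577·(-2) + 165·7 = 1)
The row with r = 1 (the gcd) gives the Bezout coefficients s = -2, t = 7.
Result: 577 · (-2) + 165 · (7) = 1.

gcd(577, 165) = 1; s = -2, t = 7 (check: 577·(-2) + 165·7 = 1).


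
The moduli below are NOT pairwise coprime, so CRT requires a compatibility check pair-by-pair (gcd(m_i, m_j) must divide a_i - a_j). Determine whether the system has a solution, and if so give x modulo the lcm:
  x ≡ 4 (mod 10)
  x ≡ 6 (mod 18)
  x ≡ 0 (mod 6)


Moduli 10, 18, 6 are not pairwise coprime, so CRT works modulo lcm(m_i) when all pairwise compatibility conditions hold.
Pairwise compatibility: gcd(m_i, m_j) must divide a_i - a_j for every pair.
Merge one congruence at a time:
  Start: x ≡ 4 (mod 10).
  Combine with x ≡ 6 (mod 18): gcd(10, 18) = 2; 6 - 4 = 2, which IS divisible by 2, so compatible.
    Write x = 4 + 10·t and substitute into x ≡ 6 (mod 18): 10·t ≡ 6 − 4 = 2 (mod 18).
    Divide the congruence (and modulus) by g = 2: 5·t ≡ 1 (mod 9).
    The inverse of 5 mod 9 is 2 (since 5·2 = 10 = 1·9 + 1), so t ≡ 2·1 = 2 ≡ 2 (mod 9).
    Then x = 4 + 10·2 = 24, valid modulo lcm(10, 18) = 90: x ≡ 24 (mod 90).
  Combine with x ≡ 0 (mod 6): gcd(90, 6) = 6; 0 - 24 = -24, which IS divisible by 6, so compatible.
    Write x = 24 + 90·t and substitute into x ≡ 0 (mod 6): 90·t ≡ 0 − 24 = -24 (mod 6).
    Divide the congruence (and modulus) by g = 6: 15·t ≡ -4 (mod 1).
    Modulo 1 every t works; take t = 0.
    Then x = 24 + 90·0 = 24, valid modulo lcm(90, 6) = 90: x ≡ 24 (mod 90).
Verify: 24 mod 10 = 4, 24 mod 18 = 6, 24 mod 6 = 0.

x ≡ 24 (mod 90).


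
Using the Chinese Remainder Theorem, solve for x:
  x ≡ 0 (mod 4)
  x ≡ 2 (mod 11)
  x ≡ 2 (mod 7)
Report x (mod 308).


Moduli 4, 11, 7 are pairwise coprime; by CRT there is a unique solution modulo M = 4 · 11 · 7 = 308.
Solve pairwise, accumulating the modulus:
  Start with x ≡ 0 (mod 4).
  Combine with x ≡ 2 (mod 11): since gcd(4, 11) = 1, we get a unique residue mod 44.
    Write x = 0 + 4·t and substitute into x ≡ 2 (mod 11): 4·t ≡ 2 − 0 = 2 (mod 11).
    The inverse of 4 mod 11 is 3 (since 4·3 = 12 = 1·11 + 1), so t ≡ 3·2 = 6 ≡ 6 (mod 11).
    Then x = 0 + 4·6 = 24, valid modulo lcm(4, 11) = 44: x ≡ 24 (mod 44).
  Combine with x ≡ 2 (mod 7): since gcd(44, 7) = 1, we get a unique residue mod 308.
    Write x = 24 + 44·t and substitute into x ≡ 2 (mod 7): 44·t ≡ 2 − 24 = -22 (mod 7).
    Reduce coefficients mod 7: 2·t ≡ 6 (mod 7).
    The inverse of 2 mod 7 is 4 (since 2·4 = 8 = 1·7 + 1), so t ≡ 4·6 = 24 ≡ 3 (mod 7).
    Then x = 24 + 44·3 = 156, valid modulo lcm(44, 7) = 308: x ≡ 156 (mod 308).
Verify: 156 mod 4 = 0 ✓, 156 mod 11 = 2 ✓, 156 mod 7 = 2 ✓.

x ≡ 156 (mod 308).


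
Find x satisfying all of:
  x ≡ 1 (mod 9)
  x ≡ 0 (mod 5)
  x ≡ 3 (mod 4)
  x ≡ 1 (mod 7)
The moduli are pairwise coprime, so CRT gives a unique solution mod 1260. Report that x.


Product of moduli M = 9 · 5 · 4 · 7 = 1260.
Merge one congruence at a time:
  Start: x ≡ 1 (mod 9).
  Combine with x ≡ 0 (mod 5); new modulus lcm = 45.
    Write x = 1 + 9·t and substitute into x ≡ 0 (mod 5): 9·t ≡ 0 − 1 = -1 (mod 5).
    Reduce coefficients mod 5: 4·t ≡ 4 (mod 5).
    The inverse of 4 mod 5 is 4 (since 4·4 = 16 = 3·5 + 1), so t ≡ 4·4 = 16 ≡ 1 (mod 5).
    Then x = 1 + 9·1 = 10, valid modulo lcm(9, 5) = 45: x ≡ 10 (mod 45).
  Combine with x ≡ 3 (mod 4); new modulus lcm = 180.
    Write x = 10 + 45·t and substitute into x ≡ 3 (mod 4): 45·t ≡ 3 − 10 = -7 (mod 4).
    Reduce coefficients mod 4: 1·t ≡ 1 (mod 4).
    So t ≡ 1 (mod 4).
    Then x = 10 + 45·1 = 55, valid modulo lcm(45, 4) = 180: x ≡ 55 (mod 180).
  Combine with x ≡ 1 (mod 7); new modulus lcm = 1260.
    Write x = 55 + 180·t and substitute into x ≡ 1 (mod 7): 180·t ≡ 1 − 55 = -54 (mod 7).
    Reduce coefficients mod 7: 5·t ≡ 2 (mod 7).
    The inverse of 5 mod 7 is 3 (since 5·3 = 15 = 2·7 + 1), so t ≡ 3·2 = 6 ≡ 6 (mod 7).
    Then x = 55 + 180·6 = 1135, valid modulo lcm(180, 7) = 1260: x ≡ 1135 (mod 1260).
Verify against each original: 1135 mod 9 = 1, 1135 mod 5 = 0, 1135 mod 4 = 3, 1135 mod 7 = 1.

x ≡ 1135 (mod 1260).


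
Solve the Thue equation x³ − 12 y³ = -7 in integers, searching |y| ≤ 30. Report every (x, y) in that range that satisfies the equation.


The equation is x³ - 12y³ = -7. For fixed y, x³ = 12·y³ − 7, so a solution requires the RHS to be a perfect cube.
Strategy: iterate y from -30 to 30, compute RHS = 12·y³ − 7, and check whether it is a (positive or negative) perfect cube.
Check small values of y:
  y = 0: RHS = -7 is not a perfect cube.
  y = 1: RHS = 5 is not a perfect cube.
  y = -1: RHS = -19 is not a perfect cube.
  y = 2: RHS = 89 is not a perfect cube.
  y = -2: RHS = -103 is not a perfect cube.
  y = 3: RHS = 317 is not a perfect cube.
  y = -3: RHS = -331 is not a perfect cube.
Continuing the search up to |y| = 30 finds no solutions either.
No (x, y) in the scanned range satisfies the equation.

No integer solutions with |y| ≤ 30.


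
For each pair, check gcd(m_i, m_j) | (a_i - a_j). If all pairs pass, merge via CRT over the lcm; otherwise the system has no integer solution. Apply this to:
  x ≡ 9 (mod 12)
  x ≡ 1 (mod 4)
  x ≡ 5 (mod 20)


Moduli 12, 4, 20 are not pairwise coprime, so CRT works modulo lcm(m_i) when all pairwise compatibility conditions hold.
Pairwise compatibility: gcd(m_i, m_j) must divide a_i - a_j for every pair.
Merge one congruence at a time:
  Start: x ≡ 9 (mod 12).
  Combine with x ≡ 1 (mod 4): gcd(12, 4) = 4; 1 - 9 = -8, which IS divisible by 4, so compatible.
    Write x = 9 + 12·t and substitute into x ≡ 1 (mod 4): 12·t ≡ 1 − 9 = -8 (mod 4).
    Divide the congruence (and modulus) by g = 4: 3·t ≡ -2 (mod 1).
    Modulo 1 every t works; take t = 0.
    Then x = 9 + 12·0 = 9, valid modulo lcm(12, 4) = 12: x ≡ 9 (mod 12).
  Combine with x ≡ 5 (mod 20): gcd(12, 20) = 4; 5 - 9 = -4, which IS divisible by 4, so compatible.
    Write x = 9 + 12·t and substitute into x ≡ 5 (mod 20): 12·t ≡ 5 − 9 = -4 (mod 20).
    Divide the congruence (and modulus) by g = 4: 3·t ≡ -1 (mod 5).
    Reduce coefficients mod 5: 3·t ≡ 4 (mod 5).
    The inverse of 3 mod 5 is 2 (since 3·2 = 6 = 1·5 + 1), so t ≡ 2·4 = 8 ≡ 3 (mod 5).
    Then x = 9 + 12·3 = 45, valid modulo lcm(12, 20) = 60: x ≡ 45 (mod 60).
Verify: 45 mod 12 = 9, 45 mod 4 = 1, 45 mod 20 = 5.

x ≡ 45 (mod 60).


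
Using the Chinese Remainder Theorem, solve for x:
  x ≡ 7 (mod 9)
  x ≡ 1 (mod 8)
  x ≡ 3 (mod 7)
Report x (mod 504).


Moduli 9, 8, 7 are pairwise coprime; by CRT there is a unique solution modulo M = 9 · 8 · 7 = 504.
Solve pairwise, accumulating the modulus:
  Start with x ≡ 7 (mod 9).
  Combine with x ≡ 1 (mod 8): since gcd(9, 8) = 1, we get a unique residue mod 72.
    Write x = 7 + 9·t and substitute into x ≡ 1 (mod 8): 9·t ≡ 1 − 7 = -6 (mod 8).
    Reduce coefficients mod 8: 1·t ≡ 2 (mod 8).
    So t ≡ 2 (mod 8).
    Then x = 7 + 9·2 = 25, valid modulo lcm(9, 8) = 72: x ≡ 25 (mod 72).
  Combine with x ≡ 3 (mod 7): since gcd(72, 7) = 1, we get a unique residue mod 504.
    Write x = 25 + 72·t and substitute into x ≡ 3 (mod 7): 72·t ≡ 3 − 25 = -22 (mod 7).
    Reduce coefficients mod 7: 2·t ≡ 6 (mod 7).
    The inverse of 2 mod 7 is 4 (since 2·4 = 8 = 1·7 + 1), so t ≡ 4·6 = 24 ≡ 3 (mod 7).
    Then x = 25 + 72·3 = 241, valid modulo lcm(72, 7) = 504: x ≡ 241 (mod 504).
Verify: 241 mod 9 = 7 ✓, 241 mod 8 = 1 ✓, 241 mod 7 = 3 ✓.

x ≡ 241 (mod 504).


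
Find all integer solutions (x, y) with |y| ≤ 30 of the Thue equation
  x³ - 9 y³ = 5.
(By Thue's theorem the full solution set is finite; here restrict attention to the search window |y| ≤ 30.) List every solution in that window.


The equation is x³ - 9y³ = 5. For fixed y, x³ = 9·y³ + 5, so a solution requires the RHS to be a perfect cube.
Strategy: iterate y from -30 to 30, compute RHS = 9·y³ + 5, and check whether it is a (positive or negative) perfect cube.
Check small values of y:
  y = 0: RHS = 5 is not a perfect cube.
  y = 1: RHS = 14 is not a perfect cube.
  y = -1: RHS = -4 is not a perfect cube.
  y = 2: RHS = 77 is not a perfect cube.
  y = -2: RHS = -67 is not a perfect cube.
  y = 3: RHS = 248 is not a perfect cube.
  y = -3: RHS = -238 is not a perfect cube.
Continuing the search up to |y| = 30 finds no solutions either.
No (x, y) in the scanned range satisfies the equation.

No integer solutions with |y| ≤ 30.


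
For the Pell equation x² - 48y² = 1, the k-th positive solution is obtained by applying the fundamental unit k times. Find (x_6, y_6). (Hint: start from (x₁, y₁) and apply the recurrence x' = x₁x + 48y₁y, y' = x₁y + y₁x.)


Step 1: Find the fundamental solution (x₁, y₁) of x² - 48y² = 1.
  Expand √48 as a continued fraction. a₀ = ⌊√48⌋ = 6; iterate m_{k+1} = d_k·a_k − m_k, d_{k+1} = (48 − m_{k+1}²)/d_k, a_{k+1} = ⌊(a₀ + m_{k+1})/d_{k+1}⌋ (starting m₀ = 0, d₀ = 1), with convergents p_k = a_k·p_{k-1} + p_{k-2}, q_k = a_k·q_{k-1} + q_{k-2} (p₋₁ = 1, q₋₁ = 0):
  k = 0: a₀ = 6; p₀/q₀ = 6/1; p₀² − 48·q₀² = 36 − 48 = -12.
  k = 1: m = 6, d = 12, a = ⌊(6 + 6)/12⌋ = 1; p/q = (1·6 + 1)/(1·1 + 0) = 7/1; p² − 48·q² = 49 − 48 = 1.
  The first convergent with p² − 48·q² = 1 gives the fundamental solution (x₁, y₁) = (7, 1).
Step 2: Apply the recurrence (x_{n+1}, y_{n+1}) = (x₁x_n + 48y₁y_n, x₁y_n + y₁x_n) repeatedly.
  From (x_1, y_1) = (7, 1): x_2 = 7·7 + 48·1·1 = 97; y_2 = 7·1 + 1·7 = 14.
  From (x_2, y_2) = (97, 14): x_3 = 7·97 + 48·1·14 = 1351; y_3 = 7·14 + 1·97 = 195.
  From (x_3, y_3) = (1351, 195): x_4 = 7·1351 + 48·1·195 = 18817; y_4 = 7·195 + 1·1351 = 2716.
  From (x_4, y_4) = (18817, 2716): x_5 = 7·18817 + 48·1·2716 = 262087; y_5 = 7·2716 + 1·18817 = 37829.
  From (x_5, y_5) = (262087, 37829): x_6 = 7·262087 + 48·1·37829 = 3650401; y_6 = 7·37829 + 1·262087 = 526890.
Step 3: Verify x_6² - 48·y_6² = 13325427460801 - 13325427460800 = 1 (should be 1). ✓

(x_1, y_1) = (7, 1); (x_6, y_6) = (3650401, 526890).


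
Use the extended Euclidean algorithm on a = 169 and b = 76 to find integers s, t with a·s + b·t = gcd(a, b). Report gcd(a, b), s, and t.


Euclidean algorithm on (169, 76) — divide until remainder is 0:
  169 = 2 · 76 + 17
  76 = 4 · 17 + 8
  17 = 2 · 8 + 1
  8 = 8 · 1 + 0
gcd(169, 76) = 1.
Track Bezout coefficients alongside the remainders: start with r₀ = 169 = a·1 + b·0 (s = 1, t = 0) and r₁ = 76 = a·0 + b·1 (s = 0, t = 1); each new remainder r_{k+1} = r_{k-1} − q_k·r_k inherits s_{k+1} = s_{k-1} − q_k·s_k, t_{k+1} = t_{k-1} − q_k·t_k, so r_k = a·s_k + b·t_k at every step:
  q = 2: r = 17, s = 1 − 2·0 = 1, t = 0 − 2·1 = -2  (check: 169·1 + 76·(-2) = 17)
  q = 4: r = 8, s = 0 − 4·1 = -4, t = 1 − 4·(-2) = 9  (check: 169·(-4) + 76·9 = 8)
  q = 2: r = 1, s = 1 − 2·(-4) = 9, t = -2 − 2·9 = -20  (check: 169·9 + 76·(-20) = 1)
The row with r = 1 (the gcd) gives the Bezout coefficients s = 9, t = -20.
Result: 169 · (9) + 76 · (-20) = 1.

gcd(169, 76) = 1; s = 9, t = -20 (check: 169·9 + 76·(-20) = 1).


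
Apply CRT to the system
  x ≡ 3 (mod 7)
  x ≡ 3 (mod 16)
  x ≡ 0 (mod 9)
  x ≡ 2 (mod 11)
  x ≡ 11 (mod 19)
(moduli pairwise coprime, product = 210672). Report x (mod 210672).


Product of moduli M = 7 · 16 · 9 · 11 · 19 = 210672.
Merge one congruence at a time:
  Start: x ≡ 3 (mod 7).
  Combine with x ≡ 3 (mod 16); new modulus lcm = 112.
    Write x = 3 + 7·t and substitute into x ≡ 3 (mod 16): 7·t ≡ 3 − 3 = 0 (mod 16).
    The inverse of 7 mod 16 is 7 (since 7·7 = 49 = 3·16 + 1), so t ≡ 7·0 = 0 ≡ 0 (mod 16).
    Then x = 3 + 7·0 = 3, valid modulo lcm(7, 16) = 112: x ≡ 3 (mod 112).
  Combine with x ≡ 0 (mod 9); new modulus lcm = 1008.
    Write x = 3 + 112·t and substitute into x ≡ 0 (mod 9): 112·t ≡ 0 − 3 = -3 (mod 9).
    Reduce coefficients mod 9: 4·t ≡ 6 (mod 9).
    The inverse of 4 mod 9 is 7 (since 4·7 = 28 = 3·9 + 1), so t ≡ 7·6 = 42 ≡ 6 (mod 9).
    Then x = 3 + 112·6 = 675, valid modulo lcm(112, 9) = 1008: x ≡ 675 (mod 1008).
  Combine with x ≡ 2 (mod 11); new modulus lcm = 11088.
    Write x = 675 + 1008·t and substitute into x ≡ 2 (mod 11): 1008·t ≡ 2 − 675 = -673 (mod 11).
    Reduce coefficients mod 11: 7·t ≡ 9 (mod 11).
    The inverse of 7 mod 11 is 8 (since 7·8 = 56 = 5·11 + 1), so t ≡ 8·9 = 72 ≡ 6 (mod 11).
    Then x = 675 + 1008·6 = 6723, valid modulo lcm(1008, 11) = 11088: x ≡ 6723 (mod 11088).
  Combine with x ≡ 11 (mod 19); new modulus lcm = 210672.
    Write x = 6723 + 11088·t and substitute into x ≡ 11 (mod 19): 11088·t ≡ 11 − 6723 = -6712 (mod 19).
    Reduce coefficients mod 19: 11·t ≡ 14 (mod 19).
    The inverse of 11 mod 19 is 7 (since 11·7 = 77 = 4·19 + 1), so t ≡ 7·14 = 98 ≡ 3 (mod 19).
    Then x = 6723 + 11088·3 = 39987, valid modulo lcm(11088, 19) = 210672: x ≡ 39987 (mod 210672).
Verify against each original: 39987 mod 7 = 3, 39987 mod 16 = 3, 39987 mod 9 = 0, 39987 mod 11 = 2, 39987 mod 19 = 11.

x ≡ 39987 (mod 210672).


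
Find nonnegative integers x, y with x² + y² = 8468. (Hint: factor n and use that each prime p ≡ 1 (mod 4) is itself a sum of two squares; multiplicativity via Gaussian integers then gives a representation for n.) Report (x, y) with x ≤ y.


Step 1: Factor n = 8468 = 2^2 · 29 · 73.
Step 2: Check the mod-4 condition on each prime factor: 2 = 2 (special); 29 ≡ 1 (mod 4), exponent 1; 73 ≡ 1 (mod 4), exponent 1.
All primes ≡ 3 (mod 4) appear to even exponent (or don't appear), so by the two-squares theorem n IS expressible as a sum of two squares.
Step 3: Build a representation. Group n = k² · m with k = 2 and m = 29 · 73 = 2117 (a product of primes ≡ 1 (mod 4)); a representation of m scales to one of n via (k·x)² + (k·y)² = k²(x² + y²). Each prime p ≡ 1 (mod 4) is itself a sum of two squares; find a² by testing p − a² for a perfect square:
  29: 29 − 1² = 28, 29 − 2² = 25 = 5² ⇒ 29 = 2² + 5².
  73: 73 − 1² = 72, 73 − 2² = 69, 73 − 3² = 64 = 8² ⇒ 73 = 3² + 8².
  Combine using the Brahmagupta–Fibonacci identity (a² + b²)(c² + d²) = (ac − bd)² + (ad + bc)² = (ac + bd)² + (ad − bc)²:
  29 · 73 = 2117: from (2² + 5²)(3² + 8²), take (2·3 − 5·8, 2·8 + 5·3) = (6 − 40, 16 + 15) = (-34, 31); dropping signs (only squares matter) gives (34, 31); check 34² + 31² = 1156 + 961 = 2117 ✓.
  Scale by k = 2: (2·34, 2·31) = (68, 62).
Step 4: Order so x ≤ y and verify: 62² + 68² = 3844 + 4624 = 8468 = n. ✓

n = 8468 = 62² + 68² (one valid representation with x ≤ y).
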